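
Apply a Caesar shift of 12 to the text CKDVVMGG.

OWPHHYSS

C(2): 2+12=14 → O
K(10): 10+12=22 → W
D(3): 3+12=15 → P
V(21): 21+12=33≡7 → H
V(21): 21+12=33≡7 → H
M(12): 12+12=24 → Y
G(6): 6+12=18 → S
G(6): 6+12=18 → S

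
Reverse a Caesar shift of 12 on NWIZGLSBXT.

BKWNUZGPLH

N(13): 13−12=1 → B
W(22): 22−12=10 → K
I(8): 8−12=-4≡22 → W
Z(25): 25−12=13 → N
G(6): 6−12=-6≡20 → U
L(11): 11−12=-1≡25 → Z
S(18): 18−12=6 → G
B(1): 1−12=-11≡15 → P
X(23): 23−12=11 → L
T(19): 19−12=7 → H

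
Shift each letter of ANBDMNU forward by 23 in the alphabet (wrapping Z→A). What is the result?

XKYAJKR

A(0): 0+23=23 → X
N(13): 13+23=36≡10 → K
B(1): 1+23=24 → Y
D(3): 3+23=26≡0 → A
M(12): 12+23=35≡9 → J
N(13): 13+23=36≡10 → K
U(20): 20+23=43≡17 → R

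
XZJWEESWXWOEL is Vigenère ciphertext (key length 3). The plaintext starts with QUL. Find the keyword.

HFY

Subtract each crib letter from the matching ciphertext letter (mod 26):
X(23)−Q(16)=7 → H
Z(25)−U(20)=5 → F
J(9)−L(11)=-2≡24 → Y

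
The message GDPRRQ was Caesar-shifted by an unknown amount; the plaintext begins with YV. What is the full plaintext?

YVHJJI

From the crib: G(6)−Y(24)=-18≡8, so the shift is 8.
Subtract 8 from each ciphertext letter:
G(6): 6−8=-2≡24 → Y
D(3): 3−8=-5≡21 → V
P(15): 15−8=7 → H
R(17): 17−8=9 → J
R(17): 17−8=9 → J
Q(16): 16−8=8 → I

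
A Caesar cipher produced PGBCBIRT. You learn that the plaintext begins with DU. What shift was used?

12

From the crib: P(15)−D(3)=12, so the shift is 12.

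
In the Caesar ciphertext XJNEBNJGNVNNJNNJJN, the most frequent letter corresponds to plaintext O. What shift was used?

The most frequent ciphertext letter is N (appears 8 times).
N is position 13; O is position 14.
Shift = -1≡25.

25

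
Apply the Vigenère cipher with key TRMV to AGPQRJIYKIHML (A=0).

TXBLKAUTDZTHE

Repeat the key across the message: TRMVTRMVTRMVT
A(0)+T(19): 19 → T
G(6)+R(17): 23 → X
P(15)+M(12): 27≡1 → B
Q(16)+V(21): 37≡11 → L
R(17)+T(19): 36≡10 → K
J(9)+R(17): 26≡0 → A
I(8)+M(12): 20 → U
Y(24)+V(21): 45≡19 → T
K(10)+T(19): 29≡3 → D
I(8)+R(17): 25 → Z
H(7)+M(12): 19 → T
M(12)+V(21): 33≡7 → H
L(11)+T(19): 30≡4 → E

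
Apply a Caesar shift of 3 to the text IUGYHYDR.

I(8): 8+3=11 → L
U(20): 20+3=23 → X
G(6): 6+3=9 → J
Y(24): 24+3=27≡1 → B
H(7): 7+3=10 → K
Y(24): 24+3=27≡1 → B
D(3): 3+3=6 → G
R(17): 17+3=20 → U

LXJBKBGU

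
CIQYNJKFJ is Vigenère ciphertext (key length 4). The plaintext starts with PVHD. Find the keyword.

Subtract each crib letter from the matching ciphertext letter (mod 26):
C(2)−P(15)=-13≡13 → N
I(8)−V(21)=-13≡13 → N
Q(16)−H(7)=9 → J
Y(24)−D(3)=21 → V

NNJV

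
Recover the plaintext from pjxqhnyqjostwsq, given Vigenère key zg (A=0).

qdykihzkkitnxmr

Repeat the key across the ciphertext: zgzgzgzgzgzgzgz
p(15)−z(25): -10≡16 → q
j(9)−g(6): 3 → d
x(23)−z(25): -2≡24 → y
q(16)−g(6): 10 → k
h(7)−z(25): -18≡8 → i
n(13)−g(6): 7 → h
y(24)−z(25): -1≡25 → z
q(16)−g(6): 10 → k
j(9)−z(25): -16≡10 → k
o(14)−g(6): 8 → i
s(18)−z(25): -7≡19 → t
t(19)−g(6): 13 → n
w(22)−z(25): -3≡23 → x
s(18)−g(6): 12 → m
q(16)−z(25): -9≡17 → r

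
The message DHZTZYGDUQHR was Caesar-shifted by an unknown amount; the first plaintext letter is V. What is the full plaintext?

From the crib: D(3)−V(21)=-18≡8, so the shift is 8.
Subtract 8 from each ciphertext letter:
D(3): 3−8=-5≡21 → V
H(7): 7−8=-1≡25 → Z
Z(25): 25−8=17 → R
T(19): 19−8=11 → L
Z(25): 25−8=17 → R
Y(24): 24−8=16 → Q
G(6): 6−8=-2≡24 → Y
D(3): 3−8=-5≡21 → V
U(20): 20−8=12 → M
Q(16): 16−8=8 → I
H(7): 7−8=-1≡25 → Z
R(17): 17−8=9 → J

VZRLRQYVMIZJ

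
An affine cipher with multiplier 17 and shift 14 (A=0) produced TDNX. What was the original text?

The inverse of 17 mod 26 is 23, since 17·23=391≡1. Apply D(y)=23·(y−14) mod 26:
T(19): 23·(19−14)=115≡11 → L
D(3): 23·(3−14)=-253≡7 → H
N(13): 23·(13−14)=-23≡3 → D
X(23): 23·(23−14)=207≡25 → Z

LHDZ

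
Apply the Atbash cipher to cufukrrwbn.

c(2) → x(23)
u(20) → f(5)
f(5) → u(20)
u(20) → f(5)
k(10) → p(15)
r(17) → i(8)
r(17) → i(8)
w(22) → d(3)
b(1) → y(24)
n(13) → m(12)

xfufpiidym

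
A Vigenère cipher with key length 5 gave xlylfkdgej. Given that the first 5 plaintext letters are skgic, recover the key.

Subtract each crib letter from the matching ciphertext letter (mod 26):
x(23)−s(18)=5 → f
l(11)−k(10)=1 → b
y(24)−g(6)=18 → s
l(11)−i(8)=3 → d
f(5)−c(2)=3 → d

fbsdd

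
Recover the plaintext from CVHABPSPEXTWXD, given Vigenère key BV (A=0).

Repeat the key across the ciphertext: BVBVBVBVBVBVBV
C(2)−B(1): 1 → B
V(21)−V(21): 0 → A
H(7)−B(1): 6 → G
A(0)−V(21): -21≡5 → F
B(1)−B(1): 0 → A
P(15)−V(21): -6≡20 → U
S(18)−B(1): 17 → R
P(15)−V(21): -6≡20 → U
E(4)−B(1): 3 → D
X(23)−V(21): 2 → C
T(19)−B(1): 18 → S
W(22)−V(21): 1 → B
X(23)−B(1): 22 → W
D(3)−V(21): -18≡8 → I

BAGFAURUDCSBWI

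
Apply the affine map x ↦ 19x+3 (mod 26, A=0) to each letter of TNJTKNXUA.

T(19): 19·19+3=364≡0 → A
N(13): 19·13+3=250≡16 → Q
J(9): 19·9+3=174≡18 → S
T(19): 19·19+3=364≡0 → A
K(10): 19·10+3=193≡11 → L
N(13): 19·13+3=250≡16 → Q
X(23): 19·23+3=440≡24 → Y
U(20): 19·20+3=383≡19 → T
A(0): 19·0+3=3 → D

AQSALQYTD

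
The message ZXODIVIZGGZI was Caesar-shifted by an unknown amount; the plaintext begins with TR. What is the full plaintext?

TRIXCPCTAATC

From the crib: Z(25)−T(19)=6, so the shift is 6.
Subtract 6 from each ciphertext letter:
Z(25): 25−6=19 → T
X(23): 23−6=17 → R
O(14): 14−6=8 → I
D(3): 3−6=-3≡23 → X
I(8): 8−6=2 → C
V(21): 21−6=15 → P
I(8): 8−6=2 → C
Z(25): 25−6=19 → T
G(6): 6−6=0 → A
G(6): 6−6=0 → A
Z(25): 25−6=19 → T
I(8): 8−6=2 → C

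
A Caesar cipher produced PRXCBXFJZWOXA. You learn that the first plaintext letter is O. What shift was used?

1

From the crib: P(15)−O(14)=1, so the shift is 1.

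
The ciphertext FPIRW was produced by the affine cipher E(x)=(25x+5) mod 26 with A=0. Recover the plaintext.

AQXOJ

The inverse of 25 mod 26 is 25, since 25·25=625≡1. Apply D(y)=25·(y−5) mod 26:
F(5): 25·(5−5)=0 → A
P(15): 25·(15−5)=250≡16 → Q
I(8): 25·(8−5)=75≡23 → X
R(17): 25·(17−5)=300≡14 → O
W(22): 25·(22−5)=425≡9 → J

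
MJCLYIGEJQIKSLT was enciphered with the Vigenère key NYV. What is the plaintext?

Repeat the key across the ciphertext: NYVNYVNYVNYVNYV
M(12)−N(13): -1≡25 → Z
J(9)−Y(24): -15≡11 → L
C(2)−V(21): -19≡7 → H
L(11)−N(13): -2≡24 → Y
Y(24)−Y(24): 0 → A
I(8)−V(21): -13≡13 → N
G(6)−N(13): -7≡19 → T
E(4)−Y(24): -20≡6 → G
J(9)−V(21): -12≡14 → O
Q(16)−N(13): 3 → D
I(8)−Y(24): -16≡10 → K
K(10)−V(21): -11≡15 → P
S(18)−N(13): 5 → F
L(11)−Y(24): -13≡13 → N
T(19)−V(21): -2≡24 → Y

ZLHYANTGODKPFNY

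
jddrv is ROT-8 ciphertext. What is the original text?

bvvjn

j(9): 9−8=1 → b
d(3): 3−8=-5≡21 → v
d(3): 3−8=-5≡21 → v
r(17): 17−8=9 → j
v(21): 21−8=13 → n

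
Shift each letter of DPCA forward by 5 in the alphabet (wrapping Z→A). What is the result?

D(3): 3+5=8 → I
P(15): 15+5=20 → U
C(2): 2+5=7 → H
A(0): 0+5=5 → F

IUHF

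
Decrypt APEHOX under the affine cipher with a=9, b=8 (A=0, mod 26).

The inverse of 9 mod 26 is 3, since 9·3=27≡1. Apply D(y)=3·(y−8) mod 26:
A(0): 3·(0−8)=-24≡2 → C
P(15): 3·(15−8)=21 → V
E(4): 3·(4−8)=-12≡14 → O
H(7): 3·(7−8)=-3≡23 → X
O(14): 3·(14−8)=18 → S
X(23): 3·(23−8)=45≡19 → T

CVOXST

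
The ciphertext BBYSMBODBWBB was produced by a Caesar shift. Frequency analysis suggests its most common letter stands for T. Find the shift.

The most frequent ciphertext letter is B (appears 6 times).
B is position 1; T is position 19.
Shift = -18≡8.

8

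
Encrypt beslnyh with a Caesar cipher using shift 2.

b(1): 1+2=3 → d
e(4): 4+2=6 → g
s(18): 18+2=20 → u
l(11): 11+2=13 → n
n(13): 13+2=15 → p
y(24): 24+2=26≡0 → a
h(7): 7+2=9 → j

dgunpaj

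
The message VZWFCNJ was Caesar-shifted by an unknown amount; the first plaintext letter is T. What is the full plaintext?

From the crib: V(21)−T(19)=2, so the shift is 2.
Subtract 2 from each ciphertext letter:
V(21): 21−2=19 → T
Z(25): 25−2=23 → X
W(22): 22−2=20 → U
F(5): 5−2=3 → D
C(2): 2−2=0 → A
N(13): 13−2=11 → L
J(9): 9−2=7 → H

TXUDALH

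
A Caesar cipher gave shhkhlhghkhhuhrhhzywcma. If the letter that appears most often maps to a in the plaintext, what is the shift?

The most frequent ciphertext letter is h (appears 10 times).
h is position 7; a is position 0.
Shift = 7.

7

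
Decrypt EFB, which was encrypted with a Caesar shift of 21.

JKG

E(4): 4−21=-17≡9 → J
F(5): 5−21=-16≡10 → K
B(1): 1−21=-20≡6 → G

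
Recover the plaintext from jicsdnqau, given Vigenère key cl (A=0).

hxahbcops

Repeat the key across the ciphertext: clclclclc
j(9)−c(2): 7 → h
i(8)−l(11): -3≡23 → x
c(2)−c(2): 0 → a
s(18)−l(11): 7 → h
d(3)−c(2): 1 → b
n(13)−l(11): 2 → c
q(16)−c(2): 14 → o
a(0)−l(11): -11≡15 → p
u(20)−c(2): 18 → s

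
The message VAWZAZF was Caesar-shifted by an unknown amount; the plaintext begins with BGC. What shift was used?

From the crib: V(21)−B(1)=20, so the shift is 20.

20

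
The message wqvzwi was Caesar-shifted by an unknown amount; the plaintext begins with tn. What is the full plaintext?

tnswtf

From the crib: w(22)−t(19)=3, so the shift is 3.
Subtract 3 from each ciphertext letter:
w(22): 22−3=19 → t
q(16): 16−3=13 → n
v(21): 21−3=18 → s
z(25): 25−3=22 → w
w(22): 22−3=19 → t
i(8): 8−3=5 → f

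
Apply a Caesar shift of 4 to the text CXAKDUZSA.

GBEOHYDWE

C(2): 2+4=6 → G
X(23): 23+4=27≡1 → B
A(0): 0+4=4 → E
K(10): 10+4=14 → O
D(3): 3+4=7 → H
U(20): 20+4=24 → Y
Z(25): 25+4=29≡3 → D
S(18): 18+4=22 → W
A(0): 0+4=4 → E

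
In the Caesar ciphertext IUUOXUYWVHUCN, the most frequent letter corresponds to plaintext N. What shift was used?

The most frequent ciphertext letter is U (appears 4 times).
U is position 20; N is position 13.
Shift = 7.

7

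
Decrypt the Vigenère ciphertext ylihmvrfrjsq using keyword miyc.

Repeat the key across the ciphertext: miycmiycmiyc
y(24)−m(12): 12 → m
l(11)−i(8): 3 → d
i(8)−y(24): -16≡10 → k
h(7)−c(2): 5 → f
m(12)−m(12): 0 → a
v(21)−i(8): 13 → n
r(17)−y(24): -7≡19 → t
f(5)−c(2): 3 → d
r(17)−m(12): 5 → f
j(9)−i(8): 1 → b
s(18)−y(24): -6≡20 → u
q(16)−c(2): 14 → o

mdkfantdfbuo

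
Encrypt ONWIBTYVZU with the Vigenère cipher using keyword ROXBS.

FBTJTKMSAM

Repeat the key across the message: ROXBSROXBS
O(14)+R(17): 31≡5 → F
N(13)+O(14): 27≡1 → B
W(22)+X(23): 45≡19 → T
I(8)+B(1): 9 → J
B(1)+S(18): 19 → T
T(19)+R(17): 36≡10 → K
Y(24)+O(14): 38≡12 → M
V(21)+X(23): 44≡18 → S
Z(25)+B(1): 26≡0 → A
U(20)+S(18): 38≡12 → M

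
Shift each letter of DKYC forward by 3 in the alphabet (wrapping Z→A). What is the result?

GNBF

D(3): 3+3=6 → G
K(10): 10+3=13 → N
Y(24): 24+3=27≡1 → B
C(2): 2+3=5 → F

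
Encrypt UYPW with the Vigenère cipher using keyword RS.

Repeat the key across the message: RSRS
U(20)+R(17): 37≡11 → L
Y(24)+S(18): 42≡16 → Q
P(15)+R(17): 32≡6 → G
W(22)+S(18): 40≡14 → O

LQGO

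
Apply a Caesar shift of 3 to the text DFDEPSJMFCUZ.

D(3): 3+3=6 → G
F(5): 5+3=8 → I
D(3): 3+3=6 → G
E(4): 4+3=7 → H
P(15): 15+3=18 → S
S(18): 18+3=21 → V
J(9): 9+3=12 → M
M(12): 12+3=15 → P
F(5): 5+3=8 → I
C(2): 2+3=5 → F
U(20): 20+3=23 → X
Z(25): 25+3=28≡2 → C

GIGHSVMPIFXC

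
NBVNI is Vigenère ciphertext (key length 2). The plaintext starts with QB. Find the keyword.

XA

Subtract each crib letter from the matching ciphertext letter (mod 26):
N(13)−Q(16)=-3≡23 → X
B(1)−B(1)=0 → A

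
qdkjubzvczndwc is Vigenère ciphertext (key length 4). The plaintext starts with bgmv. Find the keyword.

Subtract each crib letter from the matching ciphertext letter (mod 26):
q(16)−b(1)=15 → p
d(3)−g(6)=-3≡23 → x
k(10)−m(12)=-2≡24 → y
j(9)−v(21)=-12≡14 → o

pxyo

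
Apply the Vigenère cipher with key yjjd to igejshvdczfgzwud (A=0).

Repeat the key across the message: yjjdyjjdyjjdyjjd
i(8)+y(24): 32≡6 → g
g(6)+j(9): 15 → p
e(4)+j(9): 13 → n
j(9)+d(3): 12 → m
s(18)+y(24): 42≡16 → q
h(7)+j(9): 16 → q
v(21)+j(9): 30≡4 → e
d(3)+d(3): 6 → g
c(2)+y(24): 26≡0 → a
z(25)+j(9): 34≡8 → i
f(5)+j(9): 14 → o
g(6)+d(3): 9 → j
z(25)+y(24): 49≡23 → x
w(22)+j(9): 31≡5 → f
u(20)+j(9): 29≡3 → d
d(3)+d(3): 6 → g

gpnmqqegaiojxfdg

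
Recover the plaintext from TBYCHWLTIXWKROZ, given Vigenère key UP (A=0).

Repeat the key across the ciphertext: UPUPUPUPUPUPUPU
T(19)−U(20): -1≡25 → Z
B(1)−P(15): -14≡12 → M
Y(24)−U(20): 4 → E
C(2)−P(15): -13≡13 → N
H(7)−U(20): -13≡13 → N
W(22)−P(15): 7 → H
L(11)−U(20): -9≡17 → R
T(19)−P(15): 4 → E
I(8)−U(20): -12≡14 → O
X(23)−P(15): 8 → I
W(22)−U(20): 2 → C
K(10)−P(15): -5≡21 → V
R(17)−U(20): -3≡23 → X
O(14)−P(15): -1≡25 → Z
Z(25)−U(20): 5 → F

ZMENNHREOICVXZF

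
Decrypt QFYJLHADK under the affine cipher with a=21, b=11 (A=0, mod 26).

The inverse of 21 mod 26 is 5, since 21·5=105≡1. Apply D(y)=5·(y−11) mod 26:
Q(16): 5·(16−11)=25 → Z
F(5): 5·(5−11)=-30≡22 → W
Y(24): 5·(24−11)=65≡13 → N
J(9): 5·(9−11)=-10≡16 → Q
L(11): 5·(11−11)=0 → A
H(7): 5·(7−11)=-20≡6 → G
A(0): 5·(0−11)=-55≡23 → X
D(3): 5·(3−11)=-40≡12 → M
K(10): 5·(10−11)=-5≡21 → V

ZWNQAGXMV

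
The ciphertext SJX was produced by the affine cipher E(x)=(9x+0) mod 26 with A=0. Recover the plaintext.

The inverse of 9 mod 26 is 3, since 9·3=27≡1. Apply D(y)=3·(y−0) mod 26:
S(18): 3·(18−0)=54≡2 → C
J(9): 3·(9−0)=27≡1 → B
X(23): 3·(23−0)=69≡17 → R

CBR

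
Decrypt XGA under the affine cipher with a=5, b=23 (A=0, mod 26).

The inverse of 5 mod 26 is 21, since 5·21=105≡1. Apply D(y)=21·(y−23) mod 26:
X(23): 21·(23−23)=0 → A
G(6): 21·(6−23)=-357≡7 → H
A(0): 21·(0−23)=-483≡11 → L

AHL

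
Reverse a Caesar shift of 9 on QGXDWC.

HXOUNT

Q(16): 16−9=7 → H
G(6): 6−9=-3≡23 → X
X(23): 23−9=14 → O
D(3): 3−9=-6≡20 → U
W(22): 22−9=13 → N
C(2): 2−9=-7≡19 → T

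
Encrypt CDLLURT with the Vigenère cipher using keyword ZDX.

BGIKXOS

Repeat the key across the message: ZDXZDXZ
C(2)+Z(25): 27≡1 → B
D(3)+D(3): 6 → G
L(11)+X(23): 34≡8 → I
L(11)+Z(25): 36≡10 → K
U(20)+D(3): 23 → X
R(17)+X(23): 40≡14 → O
T(19)+Z(25): 44≡18 → S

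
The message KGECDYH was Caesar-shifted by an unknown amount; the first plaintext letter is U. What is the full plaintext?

UQOMNIR

From the crib: K(10)−U(20)=-10≡16, so the shift is 16.
Subtract 16 from each ciphertext letter:
K(10): 10−16=-6≡20 → U
G(6): 6−16=-10≡16 → Q
E(4): 4−16=-12≡14 → O
C(2): 2−16=-14≡12 → M
D(3): 3−16=-13≡13 → N
Y(24): 24−16=8 → I
H(7): 7−16=-9≡17 → R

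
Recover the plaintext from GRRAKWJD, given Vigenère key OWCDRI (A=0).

SVPXTOVH

Repeat the key across the ciphertext: OWCDRIOW
G(6)−O(14): -8≡18 → S
R(17)−W(22): -5≡21 → V
R(17)−C(2): 15 → P
A(0)−D(3): -3≡23 → X
K(10)−R(17): -7≡19 → T
W(22)−I(8): 14 → O
J(9)−O(14): -5≡21 → V
D(3)−W(22): -19≡7 → H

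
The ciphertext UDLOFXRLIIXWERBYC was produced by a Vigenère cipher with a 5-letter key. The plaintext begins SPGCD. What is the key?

COFMC

Subtract each crib letter from the matching ciphertext letter (mod 26):
U(20)−S(18)=2 → C
D(3)−P(15)=-12≡14 → O
L(11)−G(6)=5 → F
O(14)−C(2)=12 → M
F(5)−D(3)=2 → C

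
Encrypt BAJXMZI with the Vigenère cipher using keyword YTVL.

Repeat the key across the message: YTVLYTV
B(1)+Y(24): 25 → Z
A(0)+T(19): 19 → T
J(9)+V(21): 30≡4 → E
X(23)+L(11): 34≡8 → I
M(12)+Y(24): 36≡10 → K
Z(25)+T(19): 44≡18 → S
I(8)+V(21): 29≡3 → D

ZTEIKSD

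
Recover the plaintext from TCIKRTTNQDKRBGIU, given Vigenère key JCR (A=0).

Repeat the key across the ciphertext: JCRJCRJCRJCRJCRJ
T(19)−J(9): 10 → K
C(2)−C(2): 0 → A
I(8)−R(17): -9≡17 → R
K(10)−J(9): 1 → B
R(17)−C(2): 15 → P
T(19)−R(17): 2 → C
T(19)−J(9): 10 → K
N(13)−C(2): 11 → L
Q(16)−R(17): -1≡25 → Z
D(3)−J(9): -6≡20 → U
K(10)−C(2): 8 → I
R(17)−R(17): 0 → A
B(1)−J(9): -8≡18 → S
G(6)−C(2): 4 → E
I(8)−R(17): -9≡17 → R
U(20)−J(9): 11 → L

KARBPCKLZUIASERL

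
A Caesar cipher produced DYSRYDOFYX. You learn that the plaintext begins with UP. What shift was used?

9

From the crib: D(3)−U(20)=-17≡9, so the shift is 9.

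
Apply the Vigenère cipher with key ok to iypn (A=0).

widx

Repeat the key across the message: okok
i(8)+o(14): 22 → w
y(24)+k(10): 34≡8 → i
p(15)+o(14): 29≡3 → d
n(13)+k(10): 23 → x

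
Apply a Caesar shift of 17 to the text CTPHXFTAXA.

TKGYOWKROR

C(2): 2+17=19 → T
T(19): 19+17=36≡10 → K
P(15): 15+17=32≡6 → G
H(7): 7+17=24 → Y
X(23): 23+17=40≡14 → O
F(5): 5+17=22 → W
T(19): 19+17=36≡10 → K
A(0): 0+17=17 → R
X(23): 23+17=40≡14 → O
A(0): 0+17=17 → R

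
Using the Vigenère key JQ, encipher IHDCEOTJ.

Repeat the key across the message: JQJQJQJQ
I(8)+J(9): 17 → R
H(7)+Q(16): 23 → X
D(3)+J(9): 12 → M
C(2)+Q(16): 18 → S
E(4)+J(9): 13 → N
O(14)+Q(16): 30≡4 → E
T(19)+J(9): 28≡2 → C
J(9)+Q(16): 25 → Z

RXMSNECZ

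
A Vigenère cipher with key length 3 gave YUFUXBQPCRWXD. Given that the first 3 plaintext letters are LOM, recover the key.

NGT

Subtract each crib letter from the matching ciphertext letter (mod 26):
Y(24)−L(11)=13 → N
U(20)−O(14)=6 → G
F(5)−M(12)=-7≡19 → T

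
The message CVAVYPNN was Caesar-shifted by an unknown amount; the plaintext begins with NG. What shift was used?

From the crib: C(2)−N(13)=-11≡15, so the shift is 15.

15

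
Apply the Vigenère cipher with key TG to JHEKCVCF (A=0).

Repeat the key across the message: TGTGTGTG
J(9)+T(19): 28≡2 → C
H(7)+G(6): 13 → N
E(4)+T(19): 23 → X
K(10)+G(6): 16 → Q
C(2)+T(19): 21 → V
V(21)+G(6): 27≡1 → B
C(2)+T(19): 21 → V
F(5)+G(6): 11 → L

CNXQVBVL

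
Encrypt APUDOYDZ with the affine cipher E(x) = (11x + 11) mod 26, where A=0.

A(0): 11·0+11=11 → L
P(15): 11·15+11=176≡20 → U
U(20): 11·20+11=231≡23 → X
D(3): 11·3+11=44≡18 → S
O(14): 11·14+11=165≡9 → J
Y(24): 11·24+11=275≡15 → P
D(3): 11·3+11=44≡18 → S
Z(25): 11·25+11=286≡0 → A

LUXSJPSA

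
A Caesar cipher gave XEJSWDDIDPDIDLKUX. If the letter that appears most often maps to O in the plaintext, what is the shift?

The most frequent ciphertext letter is D (appears 5 times).
D is position 3; O is position 14.
Shift = -11≡15.

15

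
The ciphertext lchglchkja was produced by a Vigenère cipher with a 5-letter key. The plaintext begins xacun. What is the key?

ocfmy

Subtract each crib letter from the matching ciphertext letter (mod 26):
l(11)−x(23)=-12≡14 → o
c(2)−a(0)=2 → c
h(7)−c(2)=5 → f
g(6)−u(20)=-14≡12 → m
l(11)−n(13)=-2≡24 → y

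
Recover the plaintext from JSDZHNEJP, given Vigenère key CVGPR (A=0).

HXXKQLJDA

Repeat the key across the ciphertext: CVGPRCVGP
J(9)−C(2): 7 → H
S(18)−V(21): -3≡23 → X
D(3)−G(6): -3≡23 → X
Z(25)−P(15): 10 → K
H(7)−R(17): -10≡16 → Q
N(13)−C(2): 11 → L
E(4)−V(21): -17≡9 → J
J(9)−G(6): 3 → D
P(15)−P(15): 0 → A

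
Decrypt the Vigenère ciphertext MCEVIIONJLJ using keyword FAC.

HCCQIGJNHGJ

Repeat the key across the ciphertext: FACFACFACFA
M(12)−F(5): 7 → H
C(2)−A(0): 2 → C
E(4)−C(2): 2 → C
V(21)−F(5): 16 → Q
I(8)−A(0): 8 → I
I(8)−C(2): 6 → G
O(14)−F(5): 9 → J
N(13)−A(0): 13 → N
J(9)−C(2): 7 → H
L(11)−F(5): 6 → G
J(9)−A(0): 9 → J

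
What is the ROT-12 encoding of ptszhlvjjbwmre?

p(15): 15+12=27≡1 → b
t(19): 19+12=31≡5 → f
s(18): 18+12=30≡4 → e
z(25): 25+12=37≡11 → l
h(7): 7+12=19 → t
l(11): 11+12=23 → x
v(21): 21+12=33≡7 → h
j(9): 9+12=21 → v
j(9): 9+12=21 → v
b(1): 1+12=13 → n
w(22): 22+12=34≡8 → i
m(12): 12+12=24 → y
r(17): 17+12=29≡3 → d
e(4): 4+12=16 → q

bfeltxhvvniydq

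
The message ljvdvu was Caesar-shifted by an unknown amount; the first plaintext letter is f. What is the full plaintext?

From the crib: l(11)−f(5)=6, so the shift is 6.
Subtract 6 from each ciphertext letter:
l(11): 11−6=5 → f
j(9): 9−6=3 → d
v(21): 21−6=15 → p
d(3): 3−6=-3≡23 → x
v(21): 21−6=15 → p
u(20): 20−6=14 → o

fdpxpo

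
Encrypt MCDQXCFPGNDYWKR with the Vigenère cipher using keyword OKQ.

Repeat the key across the message: OKQOKQOKQOKQOKQ
M(12)+O(14): 26≡0 → A
C(2)+K(10): 12 → M
D(3)+Q(16): 19 → T
Q(16)+O(14): 30≡4 → E
X(23)+K(10): 33≡7 → H
C(2)+Q(16): 18 → S
F(5)+O(14): 19 → T
P(15)+K(10): 25 → Z
G(6)+Q(16): 22 → W
N(13)+O(14): 27≡1 → B
D(3)+K(10): 13 → N
Y(24)+Q(16): 40≡14 → O
W(22)+O(14): 36≡10 → K
K(10)+K(10): 20 → U
R(17)+Q(16): 33≡7 → H

AMTEHSTZWBNOKUH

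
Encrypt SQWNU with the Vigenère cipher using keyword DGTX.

VWPKX

Repeat the key across the message: DGTXD
S(18)+D(3): 21 → V
Q(16)+G(6): 22 → W
W(22)+T(19): 41≡15 → P
N(13)+X(23): 36≡10 → K
U(20)+D(3): 23 → X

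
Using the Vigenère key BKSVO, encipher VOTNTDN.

Repeat the key across the message: BKSVOBK
V(21)+B(1): 22 → W
O(14)+K(10): 24 → Y
T(19)+S(18): 37≡11 → L
N(13)+V(21): 34≡8 → I
T(19)+O(14): 33≡7 → H
D(3)+B(1): 4 → E
N(13)+K(10): 23 → X

WYLIHEX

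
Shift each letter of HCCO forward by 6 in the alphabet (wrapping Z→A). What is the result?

H(7): 7+6=13 → N
C(2): 2+6=8 → I
C(2): 2+6=8 → I
O(14): 14+6=20 → U

NIIU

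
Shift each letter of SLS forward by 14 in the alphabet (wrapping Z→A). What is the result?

GZG

S(18): 18+14=32≡6 → G
L(11): 11+14=25 → Z
S(18): 18+14=32≡6 → G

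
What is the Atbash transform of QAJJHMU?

JZQQSNF

Q(16) → J(9)
A(0) → Z(25)
J(9) → Q(16)
J(9) → Q(16)
H(7) → S(18)
M(12) → N(13)
U(20) → F(5)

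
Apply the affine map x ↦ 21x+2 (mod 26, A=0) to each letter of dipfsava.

d(3): 21·3+2=65≡13 → n
i(8): 21·8+2=170≡14 → o
p(15): 21·15+2=317≡5 → f
f(5): 21·5+2=107≡3 → d
s(18): 21·18+2=380≡16 → q
a(0): 21·0+2=2 → c
v(21): 21·21+2=443≡1 → b
a(0): 21·0+2=2 → c

nofdqcbc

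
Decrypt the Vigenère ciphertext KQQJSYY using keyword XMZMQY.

Repeat the key across the ciphertext: XMZMQYX
K(10)−X(23): -13≡13 → N
Q(16)−M(12): 4 → E
Q(16)−Z(25): -9≡17 → R
J(9)−M(12): -3≡23 → X
S(18)−Q(16): 2 → C
Y(24)−Y(24): 0 → A
Y(24)−X(23): 1 → B

NERXCAB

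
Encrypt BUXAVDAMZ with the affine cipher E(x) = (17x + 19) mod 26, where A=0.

B(1): 17·1+19=36≡10 → K
U(20): 17·20+19=359≡21 → V
X(23): 17·23+19=410≡20 → U
A(0): 17·0+19=19 → T
V(21): 17·21+19=376≡12 → M
D(3): 17·3+19=70≡18 → S
A(0): 17·0+19=19 → T
M(12): 17·12+19=223≡15 → P
Z(25): 17·25+19=444≡2 → C

KVUTMSTPC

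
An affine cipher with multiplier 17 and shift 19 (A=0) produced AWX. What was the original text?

The inverse of 17 mod 26 is 23, since 17·23=391≡1. Apply D(y)=23·(y−19) mod 26:
A(0): 23·(0−19)=-437≡5 → F
W(22): 23·(22−19)=69≡17 → R
X(23): 23·(23−19)=92≡14 → O

FRO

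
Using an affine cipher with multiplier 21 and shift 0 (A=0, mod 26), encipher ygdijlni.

kwlmhxnm

y(24): 21·24+0=504≡10 → k
g(6): 21·6+0=126≡22 → w
d(3): 21·3+0=63≡11 → l
i(8): 21·8+0=168≡12 → m
j(9): 21·9+0=189≡7 → h
l(11): 21·11+0=231≡23 → x
n(13): 21·13+0=273≡13 → n
i(8): 21·8+0=168≡12 → m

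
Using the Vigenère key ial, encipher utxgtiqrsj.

Repeat the key across the message: ialialiali
u(20)+i(8): 28≡2 → c
t(19)+a(0): 19 → t
x(23)+l(11): 34≡8 → i
g(6)+i(8): 14 → o
t(19)+a(0): 19 → t
i(8)+l(11): 19 → t
q(16)+i(8): 24 → y
r(17)+a(0): 17 → r
s(18)+l(11): 29≡3 → d
j(9)+i(8): 17 → r

ctiottyrdr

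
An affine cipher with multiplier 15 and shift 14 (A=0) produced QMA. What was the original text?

The inverse of 15 mod 26 is 7, since 15·7=105≡1. Apply D(y)=7·(y−14) mod 26:
Q(16): 7·(16−14)=14 → O
M(12): 7·(12−14)=-14≡12 → M
A(0): 7·(0−14)=-98≡6 → G

OMG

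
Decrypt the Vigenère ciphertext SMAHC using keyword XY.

VODJF

Repeat the key across the ciphertext: XYXYX
S(18)−X(23): -5≡21 → V
M(12)−Y(24): -12≡14 → O
A(0)−X(23): -23≡3 → D
H(7)−Y(24): -17≡9 → J
C(2)−X(23): -21≡5 → F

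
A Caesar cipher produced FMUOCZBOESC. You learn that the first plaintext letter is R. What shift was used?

14

From the crib: F(5)−R(17)=-12≡14, so the shift is 14.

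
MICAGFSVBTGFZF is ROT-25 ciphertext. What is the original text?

M(12): 12−25=-13≡13 → N
I(8): 8−25=-17≡9 → J
C(2): 2−25=-23≡3 → D
A(0): 0−25=-25≡1 → B
G(6): 6−25=-19≡7 → H
F(5): 5−25=-20≡6 → G
S(18): 18−25=-7≡19 → T
V(21): 21−25=-4≡22 → W
B(1): 1−25=-24≡2 → C
T(19): 19−25=-6≡20 → U
G(6): 6−25=-19≡7 → H
F(5): 5−25=-20≡6 → G
Z(25): 25−25=0 → A
F(5): 5−25=-20≡6 → G

NJDBHGTWCUHGAG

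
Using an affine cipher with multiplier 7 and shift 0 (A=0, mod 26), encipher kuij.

skel

k(10): 7·10+0=70≡18 → s
u(20): 7·20+0=140≡10 → k
i(8): 7·8+0=56≡4 → e
j(9): 7·9+0=63≡11 → l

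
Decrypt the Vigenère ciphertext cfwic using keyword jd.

Repeat the key across the ciphertext: jdjdj
c(2)−j(9): -7≡19 → t
f(5)−d(3): 2 → c
w(22)−j(9): 13 → n
i(8)−d(3): 5 → f
c(2)−j(9): -7≡19 → t

tcnft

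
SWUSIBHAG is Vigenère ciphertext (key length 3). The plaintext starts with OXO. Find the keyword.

Subtract each crib letter from the matching ciphertext letter (mod 26):
S(18)−O(14)=4 → E
W(22)−X(23)=-1≡25 → Z
U(20)−O(14)=6 → G

EZG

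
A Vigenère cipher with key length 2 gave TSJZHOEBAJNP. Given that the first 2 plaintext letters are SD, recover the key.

BP

Subtract each crib letter from the matching ciphertext letter (mod 26):
T(19)−S(18)=1 → B
S(18)−D(3)=15 → P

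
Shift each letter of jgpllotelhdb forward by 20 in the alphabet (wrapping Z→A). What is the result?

dajffinyfbxv

j(9): 9+20=29≡3 → d
g(6): 6+20=26≡0 → a
p(15): 15+20=35≡9 → j
l(11): 11+20=31≡5 → f
l(11): 11+20=31≡5 → f
o(14): 14+20=34≡8 → i
t(19): 19+20=39≡13 → n
e(4): 4+20=24 → y
l(11): 11+20=31≡5 → f
h(7): 7+20=27≡1 → b
d(3): 3+20=23 → x
b(1): 1+20=21 → v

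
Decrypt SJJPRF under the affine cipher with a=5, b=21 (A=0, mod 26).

The inverse of 5 mod 26 is 21, since 5·21=105≡1. Apply D(y)=21·(y−21) mod 26:
S(18): 21·(18−21)=-63≡15 → P
J(9): 21·(9−21)=-252≡8 → I
J(9): 21·(9−21)=-252≡8 → I
P(15): 21·(15−21)=-126≡4 → E
R(17): 21·(17−21)=-84≡20 → U
F(5): 21·(5−21)=-336≡2 → C

PIIEUC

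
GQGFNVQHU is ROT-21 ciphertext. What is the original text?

G(6): 6−21=-15≡11 → L
Q(16): 16−21=-5≡21 → V
G(6): 6−21=-15≡11 → L
F(5): 5−21=-16≡10 → K
N(13): 13−21=-8≡18 → S
V(21): 21−21=0 → A
Q(16): 16−21=-5≡21 → V
H(7): 7−21=-14≡12 → M
U(20): 20−21=-1≡25 → Z

LVLKSAVMZ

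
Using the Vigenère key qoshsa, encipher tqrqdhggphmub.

jejxvhwuhoeur

Repeat the key across the message: qoshsaqoshsaq
t(19)+q(16): 35≡9 → j
q(16)+o(14): 30≡4 → e
r(17)+s(18): 35≡9 → j
q(16)+h(7): 23 → x
d(3)+s(18): 21 → v
h(7)+a(0): 7 → h
g(6)+q(16): 22 → w
g(6)+o(14): 20 → u
p(15)+s(18): 33≡7 → h
h(7)+h(7): 14 → o
m(12)+s(18): 30≡4 → e
u(20)+a(0): 20 → u
b(1)+q(16): 17 → r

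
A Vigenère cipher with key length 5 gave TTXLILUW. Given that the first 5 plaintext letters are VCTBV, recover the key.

YREKN

Subtract each crib letter from the matching ciphertext letter (mod 26):
T(19)−V(21)=-2≡24 → Y
T(19)−C(2)=17 → R
X(23)−T(19)=4 → E
L(11)−B(1)=10 → K
I(8)−V(21)=-13≡13 → N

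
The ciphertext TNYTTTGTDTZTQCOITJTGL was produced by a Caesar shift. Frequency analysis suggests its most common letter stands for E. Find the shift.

The most frequent ciphertext letter is T (appears 9 times).
T is position 19; E is position 4.
Shift = 15.

15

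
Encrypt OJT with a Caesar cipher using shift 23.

LGQ

O(14): 14+23=37≡11 → L
J(9): 9+23=32≡6 → G
T(19): 19+23=42≡16 → Q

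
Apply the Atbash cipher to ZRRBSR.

Z(25) → A(0)
R(17) → I(8)
R(17) → I(8)
B(1) → Y(24)
S(18) → H(7)
R(17) → I(8)

AIIYHI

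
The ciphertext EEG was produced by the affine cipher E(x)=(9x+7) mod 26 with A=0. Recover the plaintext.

The inverse of 9 mod 26 is 3, since 9·3=27≡1. Apply D(y)=3·(y−7) mod 26:
E(4): 3·(4−7)=-9≡17 → R
E(4): 3·(4−7)=-9≡17 → R
G(6): 3·(6−7)=-3≡23 → X

RRX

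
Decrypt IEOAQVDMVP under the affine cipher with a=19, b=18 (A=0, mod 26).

The inverse of 19 mod 26 is 11, since 19·11=209≡1. Apply D(y)=11·(y−18) mod 26:
I(8): 11·(8−18)=-110≡20 → U
E(4): 11·(4−18)=-154≡2 → C
O(14): 11·(14−18)=-44≡8 → I
A(0): 11·(0−18)=-198≡10 → K
Q(16): 11·(16−18)=-22≡4 → E
V(21): 11·(21−18)=33≡7 → H
D(3): 11·(3−18)=-165≡17 → R
M(12): 11·(12−18)=-66≡12 → M
V(21): 11·(21−18)=33≡7 → H
P(15): 11·(15−18)=-33≡19 → T

UCIKEHRMHT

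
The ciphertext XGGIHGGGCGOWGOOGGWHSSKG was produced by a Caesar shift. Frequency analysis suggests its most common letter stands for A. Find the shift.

6

The most frequent ciphertext letter is G (appears 10 times).
G is position 6; A is position 0.
Shift = 6.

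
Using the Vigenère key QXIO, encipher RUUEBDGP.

Repeat the key across the message: QXIOQXIO
R(17)+Q(16): 33≡7 → H
U(20)+X(23): 43≡17 → R
U(20)+I(8): 28≡2 → C
E(4)+O(14): 18 → S
B(1)+Q(16): 17 → R
D(3)+X(23): 26≡0 → A
G(6)+I(8): 14 → O
P(15)+O(14): 29≡3 → D

HRCSRAOD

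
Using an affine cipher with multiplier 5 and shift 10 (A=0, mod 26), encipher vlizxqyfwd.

v(21): 5·21+10=115≡11 → l
l(11): 5·11+10=65≡13 → n
i(8): 5·8+10=50≡24 → y
z(25): 5·25+10=135≡5 → f
x(23): 5·23+10=125≡21 → v
q(16): 5·16+10=90≡12 → m
y(24): 5·24+10=130≡0 → a
f(5): 5·5+10=35≡9 → j
w(22): 5·22+10=120≡16 → q
d(3): 5·3+10=25 → z

lnyfvmajqz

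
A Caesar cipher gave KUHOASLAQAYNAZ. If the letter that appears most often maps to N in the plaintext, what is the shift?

The most frequent ciphertext letter is A (appears 4 times).
A is position 0; N is position 13.
Shift = -13≡13.

13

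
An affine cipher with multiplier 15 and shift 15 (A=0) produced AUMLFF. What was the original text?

ZJFYII

The inverse of 15 mod 26 is 7, since 15·7=105≡1. Apply D(y)=7·(y−15) mod 26:
A(0): 7·(0−15)=-105≡25 → Z
U(20): 7·(20−15)=35≡9 → J
M(12): 7·(12−15)=-21≡5 → F
L(11): 7·(11−15)=-28≡24 → Y
F(5): 7·(5−15)=-70≡8 → I
F(5): 7·(5−15)=-70≡8 → I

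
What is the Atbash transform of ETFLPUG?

E(4) → V(21)
T(19) → G(6)
F(5) → U(20)
L(11) → O(14)
P(15) → K(10)
U(20) → F(5)
G(6) → T(19)

VGUOKFT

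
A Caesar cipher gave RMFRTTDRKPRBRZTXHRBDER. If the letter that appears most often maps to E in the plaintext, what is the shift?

The most frequent ciphertext letter is R (appears 7 times).
R is position 17; E is position 4.
Shift = 13.

13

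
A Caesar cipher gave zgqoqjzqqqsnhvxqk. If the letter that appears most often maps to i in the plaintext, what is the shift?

The most frequent ciphertext letter is q (appears 6 times).
q is position 16; i is position 8.
Shift = 8.

8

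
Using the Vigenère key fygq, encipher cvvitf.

htbyyd

Repeat the key across the message: fygqfy
c(2)+f(5): 7 → h
v(21)+y(24): 45≡19 → t
v(21)+g(6): 27≡1 → b
i(8)+q(16): 24 → y
t(19)+f(5): 24 → y
f(5)+y(24): 29≡3 → d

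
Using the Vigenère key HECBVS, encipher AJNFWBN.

Repeat the key across the message: HECBVSH
A(0)+H(7): 7 → H
J(9)+E(4): 13 → N
N(13)+C(2): 15 → P
F(5)+B(1): 6 → G
W(22)+V(21): 43≡17 → R
B(1)+S(18): 19 → T
N(13)+H(7): 20 → U

HNPGRTU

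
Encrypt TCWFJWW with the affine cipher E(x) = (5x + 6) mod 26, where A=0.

T(19): 5·19+6=101≡23 → X
C(2): 5·2+6=16 → Q
W(22): 5·22+6=116≡12 → M
F(5): 5·5+6=31≡5 → F
J(9): 5·9+6=51≡25 → Z
W(22): 5·22+6=116≡12 → M
W(22): 5·22+6=116≡12 → M

XQMFZMM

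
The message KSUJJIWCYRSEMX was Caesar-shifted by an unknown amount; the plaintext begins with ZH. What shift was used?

11

From the crib: K(10)−Z(25)=-15≡11, so the shift is 11.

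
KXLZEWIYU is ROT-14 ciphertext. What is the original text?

K(10): 10−14=-4≡22 → W
X(23): 23−14=9 → J
L(11): 11−14=-3≡23 → X
Z(25): 25−14=11 → L
E(4): 4−14=-10≡16 → Q
W(22): 22−14=8 → I
I(8): 8−14=-6≡20 → U
Y(24): 24−14=10 → K
U(20): 20−14=6 → G

WJXLQIUKG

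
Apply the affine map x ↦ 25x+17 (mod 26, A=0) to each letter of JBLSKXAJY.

J(9): 25·9+17=242≡8 → I
B(1): 25·1+17=42≡16 → Q
L(11): 25·11+17=292≡6 → G
S(18): 25·18+17=467≡25 → Z
K(10): 25·10+17=267≡7 → H
X(23): 25·23+17=592≡20 → U
A(0): 25·0+17=17 → R
J(9): 25·9+17=242≡8 → I
Y(24): 25·24+17=617≡19 → T

IQGZHURIT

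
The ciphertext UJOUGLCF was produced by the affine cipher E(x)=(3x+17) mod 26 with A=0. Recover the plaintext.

The inverse of 3 mod 26 is 9, since 3·9=27≡1. Apply D(y)=9·(y−17) mod 26:
U(20): 9·(20−17)=27≡1 → B
J(9): 9·(9−17)=-72≡6 → G
O(14): 9·(14−17)=-27≡25 → Z
U(20): 9·(20−17)=27≡1 → B
G(6): 9·(6−17)=-99≡5 → F
L(11): 9·(11−17)=-54≡24 → Y
C(2): 9·(2−17)=-135≡21 → V
F(5): 9·(5−17)=-108≡22 → W

BGZBFYVW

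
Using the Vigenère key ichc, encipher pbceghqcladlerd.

xdjgojxetcknmtk

Repeat the key across the message: ichcichcichcich
p(15)+i(8): 23 → x
b(1)+c(2): 3 → d
c(2)+h(7): 9 → j
e(4)+c(2): 6 → g
g(6)+i(8): 14 → o
h(7)+c(2): 9 → j
q(16)+h(7): 23 → x
c(2)+c(2): 4 → e
l(11)+i(8): 19 → t
a(0)+c(2): 2 → c
d(3)+h(7): 10 → k
l(11)+c(2): 13 → n
e(4)+i(8): 12 → m
r(17)+c(2): 19 → t
d(3)+h(7): 10 → k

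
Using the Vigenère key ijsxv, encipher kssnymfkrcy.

Repeat the key across the message: ijsxvijsxvi
k(10)+i(8): 18 → s
s(18)+j(9): 27≡1 → b
s(18)+s(18): 36≡10 → k
n(13)+x(23): 36≡10 → k
y(24)+v(21): 45≡19 → t
m(12)+i(8): 20 → u
f(5)+j(9): 14 → o
k(10)+s(18): 28≡2 → c
r(17)+x(23): 40≡14 → o
c(2)+v(21): 23 → x
y(24)+i(8): 32≡6 → g

sbkktuocoxg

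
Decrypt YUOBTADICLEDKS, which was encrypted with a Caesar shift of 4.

UQKXPWZEYHAZGO

Y(24): 24−4=20 → U
U(20): 20−4=16 → Q
O(14): 14−4=10 → K
B(1): 1−4=-3≡23 → X
T(19): 19−4=15 → P
A(0): 0−4=-4≡22 → W
D(3): 3−4=-1≡25 → Z
I(8): 8−4=4 → E
C(2): 2−4=-2≡24 → Y
L(11): 11−4=7 → H
E(4): 4−4=0 → A
D(3): 3−4=-1≡25 → Z
K(10): 10−4=6 → G
S(18): 18−4=14 → O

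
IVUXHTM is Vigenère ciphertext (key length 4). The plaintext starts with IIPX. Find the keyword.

Subtract each crib letter from the matching ciphertext letter (mod 26):
I(8)−I(8)=0 → A
V(21)−I(8)=13 → N
U(20)−P(15)=5 → F
X(23)−X(23)=0 → A

ANFA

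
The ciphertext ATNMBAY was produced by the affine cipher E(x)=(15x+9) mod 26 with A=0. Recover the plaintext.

The inverse of 15 mod 26 is 7, since 15·7=105≡1. Apply D(y)=7·(y−9) mod 26:
A(0): 7·(0−9)=-63≡15 → P
T(19): 7·(19−9)=70≡18 → S
N(13): 7·(13−9)=28≡2 → C
M(12): 7·(12−9)=21 → V
B(1): 7·(1−9)=-56≡22 → W
A(0): 7·(0−9)=-63≡15 → P
Y(24): 7·(24−9)=105≡1 → B

PSCVWPB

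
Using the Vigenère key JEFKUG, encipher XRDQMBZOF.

Repeat the key across the message: JEFKUGJEF
X(23)+J(9): 32≡6 → G
R(17)+E(4): 21 → V
D(3)+F(5): 8 → I
Q(16)+K(10): 26≡0 → A
M(12)+U(20): 32≡6 → G
B(1)+G(6): 7 → H
Z(25)+J(9): 34≡8 → I
O(14)+E(4): 18 → S
F(5)+F(5): 10 → K

GVIAGHISK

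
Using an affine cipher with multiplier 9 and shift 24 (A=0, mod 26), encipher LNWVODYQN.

TLOFUZGML

L(11): 9·11+24=123≡19 → T
N(13): 9·13+24=141≡11 → L
W(22): 9·22+24=222≡14 → O
V(21): 9·21+24=213≡5 → F
O(14): 9·14+24=150≡20 → U
D(3): 9·3+24=51≡25 → Z
Y(24): 9·24+24=240≡6 → G
Q(16): 9·16+24=168≡12 → M
N(13): 9·13+24=141≡11 → L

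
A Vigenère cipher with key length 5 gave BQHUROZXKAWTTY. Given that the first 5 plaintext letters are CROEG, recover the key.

ZZTQL

Subtract each crib letter from the matching ciphertext letter (mod 26):
B(1)−C(2)=-1≡25 → Z
Q(16)−R(17)=-1≡25 → Z
H(7)−O(14)=-7≡19 → T
U(20)−E(4)=16 → Q
R(17)−G(6)=11 → L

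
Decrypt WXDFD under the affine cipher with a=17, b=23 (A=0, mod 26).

DAICI

The inverse of 17 mod 26 is 23, since 17·23=391≡1. Apply D(y)=23·(y−23) mod 26:
W(22): 23·(22−23)=-23≡3 → D
X(23): 23·(23−23)=0 → A
D(3): 23·(3−23)=-460≡8 → I
F(5): 23·(5−23)=-414≡2 → C
D(3): 23·(3−23)=-460≡8 → I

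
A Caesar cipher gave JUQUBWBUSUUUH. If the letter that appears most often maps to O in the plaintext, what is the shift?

The most frequent ciphertext letter is U (appears 6 times).
U is position 20; O is position 14.
Shift = 6.

6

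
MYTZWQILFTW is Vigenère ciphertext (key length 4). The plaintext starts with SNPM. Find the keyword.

Subtract each crib letter from the matching ciphertext letter (mod 26):
M(12)−S(18)=-6≡20 → U
Y(24)−N(13)=11 → L
T(19)−P(15)=4 → E
Z(25)−M(12)=13 → N

ULEN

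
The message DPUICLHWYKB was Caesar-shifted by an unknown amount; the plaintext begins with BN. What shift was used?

2

From the crib: D(3)−B(1)=2, so the shift is 2.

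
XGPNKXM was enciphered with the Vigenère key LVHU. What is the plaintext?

MLITZCF

Repeat the key across the ciphertext: LVHULVH
X(23)−L(11): 12 → M
G(6)−V(21): -15≡11 → L
P(15)−H(7): 8 → I
N(13)−U(20): -7≡19 → T
K(10)−L(11): -1≡25 → Z
X(23)−V(21): 2 → C
M(12)−H(7): 5 → F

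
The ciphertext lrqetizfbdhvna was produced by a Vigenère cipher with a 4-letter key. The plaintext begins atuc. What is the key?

Subtract each crib letter from the matching ciphertext letter (mod 26):
l(11)−a(0)=11 → l
r(17)−t(19)=-2≡24 → y
q(16)−u(20)=-4≡22 → w
e(4)−c(2)=2 → c

lywc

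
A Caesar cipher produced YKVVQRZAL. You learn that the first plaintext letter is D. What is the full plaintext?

From the crib: Y(24)−D(3)=21, so the shift is 21.
Subtract 21 from each ciphertext letter:
Y(24): 24−21=3 → D
K(10): 10−21=-11≡15 → P
V(21): 21−21=0 → A
V(21): 21−21=0 → A
Q(16): 16−21=-5≡21 → V
R(17): 17−21=-4≡22 → W
Z(25): 25−21=4 → E
A(0): 0−21=-21≡5 → F
L(11): 11−21=-10≡16 → Q

DPAAVWEFQ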